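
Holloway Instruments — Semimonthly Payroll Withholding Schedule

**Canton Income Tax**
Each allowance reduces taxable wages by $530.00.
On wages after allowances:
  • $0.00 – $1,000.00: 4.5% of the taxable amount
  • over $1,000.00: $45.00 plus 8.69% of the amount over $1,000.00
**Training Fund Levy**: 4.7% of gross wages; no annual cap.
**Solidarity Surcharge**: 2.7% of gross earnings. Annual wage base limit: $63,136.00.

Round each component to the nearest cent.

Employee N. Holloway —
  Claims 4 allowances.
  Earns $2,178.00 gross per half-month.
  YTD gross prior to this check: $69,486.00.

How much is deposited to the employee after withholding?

Canton Income Tax: taxable = $2,178.00 − 4×$530.00 = $58.00
  4.5% × $58.00 = $2.61
Training Fund Levy: 4.7% × $2,178.00 = $102.37
Solidarity Surcharge: YTD $69,486.00 ≥ cap $63,136.00 → $0.00
Total withheld: $2.61 + $102.37 + $0.00 = $104.98
Net pay: $2,178.00 − $104.98 = $2,073.02

$2,073.02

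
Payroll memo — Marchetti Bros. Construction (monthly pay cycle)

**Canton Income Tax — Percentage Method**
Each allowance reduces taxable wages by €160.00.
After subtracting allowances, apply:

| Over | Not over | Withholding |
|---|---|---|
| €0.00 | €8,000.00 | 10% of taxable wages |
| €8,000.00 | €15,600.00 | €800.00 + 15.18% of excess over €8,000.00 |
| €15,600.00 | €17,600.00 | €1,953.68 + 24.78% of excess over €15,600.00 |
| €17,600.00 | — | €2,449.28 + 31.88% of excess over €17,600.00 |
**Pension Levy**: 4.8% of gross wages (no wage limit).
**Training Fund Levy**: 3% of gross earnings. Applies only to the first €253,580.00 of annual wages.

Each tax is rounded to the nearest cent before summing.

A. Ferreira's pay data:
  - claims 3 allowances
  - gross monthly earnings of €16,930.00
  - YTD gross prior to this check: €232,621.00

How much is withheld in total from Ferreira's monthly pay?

Canton Income Tax: taxable = €16,930.00 − 3×€160.00 = €16,450.00
  €1,953.68 + 24.78% × (€16,450.00 − €15,600.00) = €1,953.68 + 24.78% × €850.00 = €2,164.31
Pension Levy: 4.8% × €16,930.00 = €812.64
Training Fund Levy: 3% × €16,930.00 = €507.90
Total: €2,164.31 + €812.64 + €507.90 = €3,484.85

€3,484.85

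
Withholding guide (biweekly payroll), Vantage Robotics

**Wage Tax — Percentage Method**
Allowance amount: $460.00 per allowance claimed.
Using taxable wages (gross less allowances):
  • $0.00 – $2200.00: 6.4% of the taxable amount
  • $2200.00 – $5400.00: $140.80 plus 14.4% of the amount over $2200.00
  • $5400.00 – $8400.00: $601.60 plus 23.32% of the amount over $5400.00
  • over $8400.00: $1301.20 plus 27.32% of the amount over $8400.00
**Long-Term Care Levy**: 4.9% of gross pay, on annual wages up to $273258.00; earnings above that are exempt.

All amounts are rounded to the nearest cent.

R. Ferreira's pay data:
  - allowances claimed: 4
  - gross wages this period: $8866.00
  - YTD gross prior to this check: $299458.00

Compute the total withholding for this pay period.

$980.78

Wage Tax: taxable = $8866.00 − 4×$460.00 = $7026.00
  $601.60 + 23.32% × ($7026.00 − $5400.00) = $601.60 + 23.32% × $1626.00 = $980.78
Long-Term Care Levy: YTD $299458.00 ≥ cap $273258.00 → $0.00
Total: $980.78 + $0.00 = $980.78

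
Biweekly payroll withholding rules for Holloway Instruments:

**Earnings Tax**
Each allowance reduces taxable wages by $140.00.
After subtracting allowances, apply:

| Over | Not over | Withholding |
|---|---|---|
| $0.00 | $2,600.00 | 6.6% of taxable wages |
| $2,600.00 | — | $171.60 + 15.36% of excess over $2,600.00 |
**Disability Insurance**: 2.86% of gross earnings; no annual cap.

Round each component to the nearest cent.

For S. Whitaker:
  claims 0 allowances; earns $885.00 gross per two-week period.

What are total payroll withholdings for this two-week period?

Earnings Tax: taxable = $885.00
  6.6% × $885.00 = $58.41
Disability Insurance: 2.86% × $885.00 = $25.31
Total: $58.41 + $25.31 = $83.72

$83.72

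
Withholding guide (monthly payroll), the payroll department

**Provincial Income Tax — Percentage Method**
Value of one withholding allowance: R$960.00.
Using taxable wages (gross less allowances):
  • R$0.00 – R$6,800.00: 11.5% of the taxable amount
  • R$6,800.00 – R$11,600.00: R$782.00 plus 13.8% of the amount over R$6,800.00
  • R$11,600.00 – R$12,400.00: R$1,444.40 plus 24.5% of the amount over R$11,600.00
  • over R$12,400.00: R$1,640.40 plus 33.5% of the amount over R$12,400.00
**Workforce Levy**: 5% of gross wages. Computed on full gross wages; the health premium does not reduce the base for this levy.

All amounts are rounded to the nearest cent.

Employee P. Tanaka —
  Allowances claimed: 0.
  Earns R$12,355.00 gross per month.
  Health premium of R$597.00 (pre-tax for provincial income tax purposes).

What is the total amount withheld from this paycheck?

Provincial Income Tax: taxable = R$12,355.00 − R$597.00 = R$11,758.00
  R$1,444.40 + 24.5% × (R$11,758.00 − R$11,600.00) = R$1,444.40 + 24.5% × R$158.00 = R$1,483.11
Workforce Levy: 5% × R$12,355.00 = R$617.75
Total: R$1,483.11 + R$617.75 = R$2,100.86

R$2,100.86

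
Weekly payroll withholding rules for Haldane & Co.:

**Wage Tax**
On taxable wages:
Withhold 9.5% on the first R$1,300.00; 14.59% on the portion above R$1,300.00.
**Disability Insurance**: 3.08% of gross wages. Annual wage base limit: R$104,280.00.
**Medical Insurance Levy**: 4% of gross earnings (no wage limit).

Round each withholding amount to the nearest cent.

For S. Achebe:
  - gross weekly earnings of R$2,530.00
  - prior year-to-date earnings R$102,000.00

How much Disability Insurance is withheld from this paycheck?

R$70.22

Disability Insurance: cap R$104,280.00 − YTD R$102,000.00 = R$2,280.00 subject; 3.08% × R$2,280.00 = R$70.22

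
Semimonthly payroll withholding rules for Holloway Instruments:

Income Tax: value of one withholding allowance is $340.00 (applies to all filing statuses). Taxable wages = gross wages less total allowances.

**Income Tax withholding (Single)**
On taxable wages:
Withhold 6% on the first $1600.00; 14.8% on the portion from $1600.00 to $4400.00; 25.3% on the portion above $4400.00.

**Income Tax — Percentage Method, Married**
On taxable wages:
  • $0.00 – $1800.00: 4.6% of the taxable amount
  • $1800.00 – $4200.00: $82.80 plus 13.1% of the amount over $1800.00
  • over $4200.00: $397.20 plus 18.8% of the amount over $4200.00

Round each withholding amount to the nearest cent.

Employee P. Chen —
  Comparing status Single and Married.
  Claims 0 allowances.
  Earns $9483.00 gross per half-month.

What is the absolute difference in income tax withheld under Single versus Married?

$406.00

Income Tax (Single): taxable = $9483.00
  $510.40 + 25.3% × ($9483.00 − $4400.00) = $510.40 + 25.3% × $5083.00 = $1796.40
Income Tax (Married): taxable = $9483.00
  $397.20 + 18.8% × ($9483.00 − $4200.00) = $397.20 + 18.8% × $5283.00 = $1390.40
Difference: |$1796.40 − $1390.40| = $406.00 (higher under Single)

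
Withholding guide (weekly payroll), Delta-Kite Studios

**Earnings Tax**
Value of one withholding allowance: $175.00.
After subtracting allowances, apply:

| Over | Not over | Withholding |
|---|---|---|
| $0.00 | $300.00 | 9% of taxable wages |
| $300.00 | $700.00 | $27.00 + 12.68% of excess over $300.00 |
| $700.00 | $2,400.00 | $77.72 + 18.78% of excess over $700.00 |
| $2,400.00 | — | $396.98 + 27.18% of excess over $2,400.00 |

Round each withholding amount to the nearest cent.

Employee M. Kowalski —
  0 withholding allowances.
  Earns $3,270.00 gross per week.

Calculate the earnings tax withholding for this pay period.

Earnings Tax: taxable = $3,270.00
  $396.98 + 27.18% × ($3,270.00 − $2,400.00) = $396.98 + 27.18% × $870.00 = $633.45

$633.45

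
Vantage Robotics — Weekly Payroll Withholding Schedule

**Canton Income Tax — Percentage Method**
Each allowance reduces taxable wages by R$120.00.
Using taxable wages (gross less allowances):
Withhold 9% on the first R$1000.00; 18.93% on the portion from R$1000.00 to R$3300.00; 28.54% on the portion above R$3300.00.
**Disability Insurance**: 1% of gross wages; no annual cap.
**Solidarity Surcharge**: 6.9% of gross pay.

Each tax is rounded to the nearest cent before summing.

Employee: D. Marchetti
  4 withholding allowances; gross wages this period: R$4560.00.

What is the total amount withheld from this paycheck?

Canton Income Tax: taxable = R$4560.00 − 4×R$120.00 = R$4080.00
  R$525.39 + 28.54% × (R$4080.00 − R$3300.00) = R$525.39 + 28.54% × R$780.00 = R$748.00
Disability Insurance: 1% × R$4560.00 = R$45.60
Solidarity Surcharge: 6.9% × R$4560.00 = R$314.64
Total: R$748.00 + R$45.60 + R$314.64 = R$1108.24

R$1108.24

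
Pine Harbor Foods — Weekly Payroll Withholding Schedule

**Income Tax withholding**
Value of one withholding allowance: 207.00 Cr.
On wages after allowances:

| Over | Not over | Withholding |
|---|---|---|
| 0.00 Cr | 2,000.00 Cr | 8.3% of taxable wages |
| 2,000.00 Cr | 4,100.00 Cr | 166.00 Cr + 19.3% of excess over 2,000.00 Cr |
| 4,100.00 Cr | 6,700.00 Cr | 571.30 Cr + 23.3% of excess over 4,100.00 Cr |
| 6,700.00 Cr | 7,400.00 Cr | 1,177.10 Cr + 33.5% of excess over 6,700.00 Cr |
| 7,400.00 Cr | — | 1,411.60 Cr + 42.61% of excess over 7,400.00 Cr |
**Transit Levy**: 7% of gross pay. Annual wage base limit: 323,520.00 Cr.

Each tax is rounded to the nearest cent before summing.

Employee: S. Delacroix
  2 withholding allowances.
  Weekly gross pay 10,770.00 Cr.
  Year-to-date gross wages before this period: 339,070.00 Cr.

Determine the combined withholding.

2,671.15 Cr

Income Tax: taxable = 10,770.00 Cr − 2×207.00 Cr = 10,356.00 Cr
  1,411.60 Cr + 42.61% × (10,356.00 Cr − 7,400.00 Cr) = 1,411.60 Cr + 42.61% × 2,956.00 Cr = 2,671.15 Cr
Transit Levy: YTD 339,070.00 Cr ≥ cap 323,520.00 Cr → 0.00 Cr
Total: 2,671.15 Cr + 0.00 Cr = 2,671.15 Cr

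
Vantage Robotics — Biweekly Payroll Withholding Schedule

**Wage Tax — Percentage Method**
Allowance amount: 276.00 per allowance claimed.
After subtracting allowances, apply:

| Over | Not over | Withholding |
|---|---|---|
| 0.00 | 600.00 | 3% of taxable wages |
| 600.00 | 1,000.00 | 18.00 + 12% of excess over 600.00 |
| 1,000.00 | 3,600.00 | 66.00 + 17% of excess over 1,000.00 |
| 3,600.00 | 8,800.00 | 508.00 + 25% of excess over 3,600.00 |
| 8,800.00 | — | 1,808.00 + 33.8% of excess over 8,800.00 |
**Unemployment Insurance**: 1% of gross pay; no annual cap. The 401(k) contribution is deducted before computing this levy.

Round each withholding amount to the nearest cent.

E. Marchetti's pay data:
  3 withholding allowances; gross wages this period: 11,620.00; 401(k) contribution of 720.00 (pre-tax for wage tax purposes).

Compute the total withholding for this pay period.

2,346.94

Wage Tax: taxable = 11,620.00 − 720.00 − 3×276.00 = 10,072.00
  1,808.00 + 33.8% × (10,072.00 − 8,800.00) = 1,808.00 + 33.8% × 1,272.00 = 2,237.94
Unemployment Insurance: 1% × 10,900.00 = 109.00
Total: 2,237.94 + 109.00 = 2,346.94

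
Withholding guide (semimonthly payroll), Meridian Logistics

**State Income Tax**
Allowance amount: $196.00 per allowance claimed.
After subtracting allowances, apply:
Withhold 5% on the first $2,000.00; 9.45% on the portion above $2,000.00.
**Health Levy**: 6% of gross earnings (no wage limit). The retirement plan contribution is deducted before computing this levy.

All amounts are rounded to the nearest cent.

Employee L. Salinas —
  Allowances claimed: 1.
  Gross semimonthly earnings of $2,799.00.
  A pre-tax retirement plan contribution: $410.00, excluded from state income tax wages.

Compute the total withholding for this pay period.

$261.58

State Income Tax: taxable = $2,799.00 − $410.00 − 1×$196.00 = $2,193.00
  $100.00 + 9.45% × ($2,193.00 − $2,000.00) = $100.00 + 9.45% × $193.00 = $118.24
Health Levy: 6% × $2,389.00 = $143.34
Total: $118.24 + $143.34 = $261.58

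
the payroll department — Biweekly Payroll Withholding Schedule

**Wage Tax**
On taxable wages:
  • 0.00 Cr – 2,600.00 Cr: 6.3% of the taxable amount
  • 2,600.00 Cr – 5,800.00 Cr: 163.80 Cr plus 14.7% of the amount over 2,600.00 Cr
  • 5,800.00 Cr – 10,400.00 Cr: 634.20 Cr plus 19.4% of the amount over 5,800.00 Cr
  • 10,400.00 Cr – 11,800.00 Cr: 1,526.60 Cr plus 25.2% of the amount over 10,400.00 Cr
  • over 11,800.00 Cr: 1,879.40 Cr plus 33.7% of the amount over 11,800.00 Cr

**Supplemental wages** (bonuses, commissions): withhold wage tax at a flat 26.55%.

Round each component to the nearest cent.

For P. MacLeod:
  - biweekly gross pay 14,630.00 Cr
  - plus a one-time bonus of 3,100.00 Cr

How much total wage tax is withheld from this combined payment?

3,656.16 Cr

Wage Tax: taxable = 14,630.00 Cr
  1,879.40 Cr + 33.7% × (14,630.00 Cr − 11,800.00 Cr) = 1,879.40 Cr + 33.7% × 2,830.00 Cr = 2,833.11 Cr
Supplemental (26.55% flat on bonus): 26.55% × 3,100.00 Cr = 823.05 Cr
Total wage tax: 2,833.11 Cr + 823.05 Cr = 3,656.16 Cr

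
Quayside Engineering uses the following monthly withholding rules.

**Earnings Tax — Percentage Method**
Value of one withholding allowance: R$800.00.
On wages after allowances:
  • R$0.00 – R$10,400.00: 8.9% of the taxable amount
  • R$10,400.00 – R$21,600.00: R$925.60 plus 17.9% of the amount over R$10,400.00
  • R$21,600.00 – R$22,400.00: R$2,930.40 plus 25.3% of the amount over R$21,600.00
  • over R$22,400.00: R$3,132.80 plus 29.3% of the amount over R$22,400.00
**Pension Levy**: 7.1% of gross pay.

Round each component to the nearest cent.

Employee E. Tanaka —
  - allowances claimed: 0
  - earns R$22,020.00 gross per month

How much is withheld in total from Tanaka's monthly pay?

Earnings Tax: taxable = R$22,020.00
  R$2,930.40 + 25.3% × (R$22,020.00 − R$21,600.00) = R$2,930.40 + 25.3% × R$420.00 = R$3,036.66
Pension Levy: 7.1% × R$22,020.00 = R$1,563.42
Total: R$3,036.66 + R$1,563.42 = R$4,600.08

R$4,600.08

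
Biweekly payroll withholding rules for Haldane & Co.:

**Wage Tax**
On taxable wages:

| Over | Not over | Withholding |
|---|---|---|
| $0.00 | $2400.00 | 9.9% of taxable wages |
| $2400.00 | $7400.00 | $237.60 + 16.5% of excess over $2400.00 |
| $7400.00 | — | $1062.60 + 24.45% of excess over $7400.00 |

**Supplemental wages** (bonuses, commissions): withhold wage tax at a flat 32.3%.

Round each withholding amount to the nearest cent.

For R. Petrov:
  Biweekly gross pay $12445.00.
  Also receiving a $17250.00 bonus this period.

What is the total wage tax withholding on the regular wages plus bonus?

$7867.85

Wage Tax: taxable = $12445.00
  $1062.60 + 24.45% × ($12445.00 − $7400.00) = $1062.60 + 24.45% × $5045.00 = $2296.10
Supplemental (32.3% flat on bonus): 32.3% × $17250.00 = $5571.75
Total wage tax: $2296.10 + $5571.75 = $7867.85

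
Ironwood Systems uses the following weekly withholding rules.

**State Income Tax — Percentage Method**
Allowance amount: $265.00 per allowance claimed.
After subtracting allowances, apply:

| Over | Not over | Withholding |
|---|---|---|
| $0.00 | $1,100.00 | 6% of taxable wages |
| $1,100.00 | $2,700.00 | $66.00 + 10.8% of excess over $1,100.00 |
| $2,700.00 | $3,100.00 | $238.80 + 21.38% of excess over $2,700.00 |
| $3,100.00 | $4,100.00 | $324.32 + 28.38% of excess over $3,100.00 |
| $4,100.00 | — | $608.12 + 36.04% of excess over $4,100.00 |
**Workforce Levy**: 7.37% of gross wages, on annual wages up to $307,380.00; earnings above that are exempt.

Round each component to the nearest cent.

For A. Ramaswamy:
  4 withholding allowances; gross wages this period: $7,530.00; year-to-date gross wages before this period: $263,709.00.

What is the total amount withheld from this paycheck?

$2,017.23

State Income Tax: taxable = $7,530.00 − 4×$265.00 = $6,470.00
  $608.12 + 36.04% × ($6,470.00 − $4,100.00) = $608.12 + 36.04% × $2,370.00 = $1,462.27
Workforce Levy: 7.37% × $7,530.00 = $554.96
Total: $1,462.27 + $554.96 = $2,017.23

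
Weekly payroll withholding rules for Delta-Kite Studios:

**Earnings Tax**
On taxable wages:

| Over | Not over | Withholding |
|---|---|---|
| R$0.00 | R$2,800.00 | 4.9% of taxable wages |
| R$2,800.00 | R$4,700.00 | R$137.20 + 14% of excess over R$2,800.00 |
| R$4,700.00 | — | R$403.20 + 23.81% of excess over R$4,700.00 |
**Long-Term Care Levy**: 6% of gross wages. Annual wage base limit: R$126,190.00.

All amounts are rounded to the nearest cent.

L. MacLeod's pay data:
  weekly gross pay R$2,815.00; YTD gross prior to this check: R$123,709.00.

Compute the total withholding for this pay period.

Earnings Tax: taxable = R$2,815.00
  R$137.20 + 14% × (R$2,815.00 − R$2,800.00) = R$137.20 + 14% × R$15.00 = R$139.30
Long-Term Care Levy: cap R$126,190.00 − YTD R$123,709.00 = R$2,481.00 subject; 6% × R$2,481.00 = R$148.86
Total: R$139.30 + R$148.86 = R$288.16

R$288.16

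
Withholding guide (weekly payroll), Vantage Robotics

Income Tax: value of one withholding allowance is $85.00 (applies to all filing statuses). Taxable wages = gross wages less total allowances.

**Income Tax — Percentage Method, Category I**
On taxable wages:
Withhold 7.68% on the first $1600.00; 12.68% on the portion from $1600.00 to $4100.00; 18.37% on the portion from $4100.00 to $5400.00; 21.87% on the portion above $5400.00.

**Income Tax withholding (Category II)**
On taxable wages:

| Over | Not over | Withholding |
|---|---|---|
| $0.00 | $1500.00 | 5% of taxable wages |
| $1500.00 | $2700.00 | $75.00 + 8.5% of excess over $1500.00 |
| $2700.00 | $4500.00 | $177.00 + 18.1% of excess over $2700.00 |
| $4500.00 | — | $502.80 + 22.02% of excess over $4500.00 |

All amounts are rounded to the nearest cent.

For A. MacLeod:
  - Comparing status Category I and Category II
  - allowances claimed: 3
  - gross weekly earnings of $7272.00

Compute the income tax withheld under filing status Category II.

$1057.04

Income Tax (Category II): taxable = $7272.00 − 3×$85.00 = $7017.00
  $502.80 + 22.02% × ($7017.00 − $4500.00) = $502.80 + 22.02% × $2517.00 = $1057.04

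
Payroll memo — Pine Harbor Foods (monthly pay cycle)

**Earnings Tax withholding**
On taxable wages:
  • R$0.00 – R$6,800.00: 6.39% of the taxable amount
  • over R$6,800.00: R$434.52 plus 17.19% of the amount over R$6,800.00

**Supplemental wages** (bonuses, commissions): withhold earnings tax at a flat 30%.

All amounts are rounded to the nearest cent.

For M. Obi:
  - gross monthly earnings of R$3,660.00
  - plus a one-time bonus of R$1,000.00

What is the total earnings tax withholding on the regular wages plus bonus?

Earnings Tax: taxable = R$3,660.00
  6.39% × R$3,660.00 = R$233.87
Supplemental (30% flat on bonus): 30% × R$1,000.00 = R$300.00
Total earnings tax: R$233.87 + R$300.00 = R$533.87

R$533.87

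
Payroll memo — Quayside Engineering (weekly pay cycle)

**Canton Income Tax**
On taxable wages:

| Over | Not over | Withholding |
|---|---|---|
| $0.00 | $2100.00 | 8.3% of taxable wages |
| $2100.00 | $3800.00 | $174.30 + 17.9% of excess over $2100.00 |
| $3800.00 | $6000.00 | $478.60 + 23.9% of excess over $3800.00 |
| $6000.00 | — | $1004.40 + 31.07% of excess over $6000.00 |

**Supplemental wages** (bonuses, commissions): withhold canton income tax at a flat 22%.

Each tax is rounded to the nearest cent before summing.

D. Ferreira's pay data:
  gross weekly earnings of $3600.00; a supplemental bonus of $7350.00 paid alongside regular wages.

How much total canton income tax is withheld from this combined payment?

Canton Income Tax: taxable = $3600.00
  $174.30 + 17.9% × ($3600.00 − $2100.00) = $174.30 + 17.9% × $1500.00 = $442.80
Supplemental (22% flat on bonus): 22% × $7350.00 = $1617.00
Total canton income tax: $442.80 + $1617.00 = $2059.80

$2059.80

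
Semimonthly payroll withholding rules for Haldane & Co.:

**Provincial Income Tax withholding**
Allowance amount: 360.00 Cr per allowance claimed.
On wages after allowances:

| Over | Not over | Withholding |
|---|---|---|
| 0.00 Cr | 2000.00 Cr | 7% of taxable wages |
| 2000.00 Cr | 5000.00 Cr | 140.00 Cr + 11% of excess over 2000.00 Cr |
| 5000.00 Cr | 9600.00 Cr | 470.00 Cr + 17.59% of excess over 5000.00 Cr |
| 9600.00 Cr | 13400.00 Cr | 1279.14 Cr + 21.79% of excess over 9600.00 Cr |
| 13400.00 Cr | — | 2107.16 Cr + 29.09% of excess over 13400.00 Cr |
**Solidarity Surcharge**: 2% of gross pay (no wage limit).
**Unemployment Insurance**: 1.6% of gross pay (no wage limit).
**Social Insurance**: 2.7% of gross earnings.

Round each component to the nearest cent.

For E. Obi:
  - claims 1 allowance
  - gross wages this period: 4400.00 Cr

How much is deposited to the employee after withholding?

3758.40 Cr

Provincial Income Tax: taxable = 4400.00 Cr − 1×360.00 Cr = 4040.00 Cr
  140.00 Cr + 11% × (4040.00 Cr − 2000.00 Cr) = 140.00 Cr + 11% × 2040.00 Cr = 364.40 Cr
Solidarity Surcharge: 2% × 4400.00 Cr = 88.00 Cr
Unemployment Insurance: 1.6% × 4400.00 Cr = 70.40 Cr
Social Insurance: 2.7% × 4400.00 Cr = 118.80 Cr
Total withheld: 364.40 Cr + 88.00 Cr + 70.40 Cr + 118.80 Cr = 641.60 Cr
Net pay: 4400.00 Cr − 641.60 Cr = 3758.40 Cr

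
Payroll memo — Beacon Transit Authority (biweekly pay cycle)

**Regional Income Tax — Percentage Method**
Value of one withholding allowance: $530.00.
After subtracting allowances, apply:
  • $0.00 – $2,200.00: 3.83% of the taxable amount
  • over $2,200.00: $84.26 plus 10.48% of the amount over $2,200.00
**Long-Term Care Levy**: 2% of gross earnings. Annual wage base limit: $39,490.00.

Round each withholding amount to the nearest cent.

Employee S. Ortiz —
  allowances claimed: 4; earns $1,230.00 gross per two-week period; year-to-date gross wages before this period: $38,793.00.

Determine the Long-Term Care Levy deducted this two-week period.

$13.94

Long-Term Care Levy: cap $39,490.00 − YTD $38,793.00 = $697.00 subject; 2% × $697.00 = $13.94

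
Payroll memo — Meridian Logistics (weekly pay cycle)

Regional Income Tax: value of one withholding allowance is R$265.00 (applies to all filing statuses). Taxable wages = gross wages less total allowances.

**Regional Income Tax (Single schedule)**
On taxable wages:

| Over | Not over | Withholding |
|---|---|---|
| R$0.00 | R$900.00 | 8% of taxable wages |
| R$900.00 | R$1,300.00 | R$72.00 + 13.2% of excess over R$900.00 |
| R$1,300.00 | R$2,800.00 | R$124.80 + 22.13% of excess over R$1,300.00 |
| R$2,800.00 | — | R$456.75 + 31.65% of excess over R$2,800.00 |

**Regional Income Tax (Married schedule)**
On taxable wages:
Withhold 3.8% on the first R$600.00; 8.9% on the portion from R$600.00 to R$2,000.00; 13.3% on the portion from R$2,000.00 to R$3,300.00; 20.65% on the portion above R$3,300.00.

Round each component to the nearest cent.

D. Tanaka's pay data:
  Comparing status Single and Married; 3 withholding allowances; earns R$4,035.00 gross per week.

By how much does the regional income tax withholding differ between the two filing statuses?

R$283.69

Regional Income Tax (Single): taxable = R$4,035.00 − 3×R$265.00 = R$3,240.00
  R$456.75 + 31.65% × (R$3,240.00 − R$2,800.00) = R$456.75 + 31.65% × R$440.00 = R$596.01
Regional Income Tax (Married): taxable = R$4,035.00 − 3×R$265.00 = R$3,240.00
  R$147.40 + 13.3% × (R$3,240.00 − R$2,000.00) = R$147.40 + 13.3% × R$1,240.00 = R$312.32
Difference: |R$596.01 − R$312.32| = R$283.69 (higher under Single)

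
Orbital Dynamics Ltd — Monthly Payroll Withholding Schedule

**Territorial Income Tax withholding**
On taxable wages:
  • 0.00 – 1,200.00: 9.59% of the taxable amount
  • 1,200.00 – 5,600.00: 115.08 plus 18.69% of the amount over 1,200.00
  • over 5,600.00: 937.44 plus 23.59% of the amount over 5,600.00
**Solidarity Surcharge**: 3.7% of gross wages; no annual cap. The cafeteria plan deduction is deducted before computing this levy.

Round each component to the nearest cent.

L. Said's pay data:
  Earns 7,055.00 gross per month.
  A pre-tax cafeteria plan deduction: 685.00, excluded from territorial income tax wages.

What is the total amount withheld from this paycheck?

Territorial Income Tax: taxable = 7,055.00 − 685.00 = 6,370.00
  937.44 + 23.59% × (6,370.00 − 5,600.00) = 937.44 + 23.59% × 770.00 = 1,119.08
Solidarity Surcharge: 3.7% × 6,370.00 = 235.69
Total: 1,119.08 + 235.69 = 1,354.77

1,354.77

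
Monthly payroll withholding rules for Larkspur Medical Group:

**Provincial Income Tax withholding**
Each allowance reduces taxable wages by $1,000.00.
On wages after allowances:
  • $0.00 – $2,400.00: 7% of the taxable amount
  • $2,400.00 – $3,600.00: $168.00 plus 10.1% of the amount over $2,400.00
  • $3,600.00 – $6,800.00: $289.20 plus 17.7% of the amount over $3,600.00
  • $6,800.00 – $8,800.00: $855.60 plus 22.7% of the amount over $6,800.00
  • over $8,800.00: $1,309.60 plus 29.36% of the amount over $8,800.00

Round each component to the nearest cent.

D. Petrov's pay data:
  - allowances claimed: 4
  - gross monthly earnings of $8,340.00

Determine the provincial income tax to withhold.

$420.18

Provincial Income Tax: taxable = $8,340.00 − 4×$1,000.00 = $4,340.00
  $289.20 + 17.7% × ($4,340.00 − $3,600.00) = $289.20 + 17.7% × $740.00 = $420.18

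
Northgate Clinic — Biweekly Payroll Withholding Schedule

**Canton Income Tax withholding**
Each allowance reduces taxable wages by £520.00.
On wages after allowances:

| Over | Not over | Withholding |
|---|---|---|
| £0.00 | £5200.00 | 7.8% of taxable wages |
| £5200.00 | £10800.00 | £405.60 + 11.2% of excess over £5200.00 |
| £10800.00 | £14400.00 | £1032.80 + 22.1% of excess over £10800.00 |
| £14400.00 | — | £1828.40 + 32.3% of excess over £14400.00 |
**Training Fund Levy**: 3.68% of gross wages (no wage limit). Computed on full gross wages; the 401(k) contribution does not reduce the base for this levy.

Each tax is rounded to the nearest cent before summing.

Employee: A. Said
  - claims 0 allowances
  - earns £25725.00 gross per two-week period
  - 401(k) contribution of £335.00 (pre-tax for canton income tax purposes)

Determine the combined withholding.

Canton Income Tax: taxable = £25725.00 − £335.00 = £25390.00
  £1828.40 + 32.3% × (£25390.00 − £14400.00) = £1828.40 + 32.3% × £10990.00 = £5378.17
Training Fund Levy: 3.68% × £25725.00 = £946.68
Total: £5378.17 + £946.68 = £6324.85

£6324.85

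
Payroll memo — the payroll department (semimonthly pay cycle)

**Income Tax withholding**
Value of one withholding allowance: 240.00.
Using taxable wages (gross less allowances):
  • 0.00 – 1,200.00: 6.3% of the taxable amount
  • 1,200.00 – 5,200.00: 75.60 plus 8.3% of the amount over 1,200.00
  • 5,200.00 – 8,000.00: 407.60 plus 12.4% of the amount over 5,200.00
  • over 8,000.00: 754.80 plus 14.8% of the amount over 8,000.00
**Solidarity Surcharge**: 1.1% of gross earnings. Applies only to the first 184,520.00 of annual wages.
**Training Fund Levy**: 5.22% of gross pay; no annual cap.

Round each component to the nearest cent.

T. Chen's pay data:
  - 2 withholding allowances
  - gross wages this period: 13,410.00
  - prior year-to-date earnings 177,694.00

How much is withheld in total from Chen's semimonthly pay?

2,259.53

Income Tax: taxable = 13,410.00 − 2×240.00 = 12,930.00
  754.80 + 14.8% × (12,930.00 − 8,000.00) = 754.80 + 14.8% × 4,930.00 = 1,484.44
Solidarity Surcharge: cap 184,520.00 − YTD 177,694.00 = 6,826.00 subject; 1.1% × 6,826.00 = 75.09
Training Fund Levy: 5.22% × 13,410.00 = 700.00
Total: 1,484.44 + 75.09 + 700.00 = 2,259.53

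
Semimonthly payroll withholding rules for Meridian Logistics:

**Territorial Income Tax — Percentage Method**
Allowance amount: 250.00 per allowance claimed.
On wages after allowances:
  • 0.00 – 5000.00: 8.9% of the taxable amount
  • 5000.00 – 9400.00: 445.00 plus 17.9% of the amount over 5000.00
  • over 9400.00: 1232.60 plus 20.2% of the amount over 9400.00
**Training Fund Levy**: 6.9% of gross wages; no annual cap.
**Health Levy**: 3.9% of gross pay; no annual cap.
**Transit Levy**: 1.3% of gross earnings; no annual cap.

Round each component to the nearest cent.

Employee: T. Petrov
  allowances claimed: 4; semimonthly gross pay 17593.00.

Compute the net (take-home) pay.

12778.65

Territorial Income Tax: taxable = 17593.00 − 4×250.00 = 16593.00
  1232.60 + 20.2% × (16593.00 − 9400.00) = 1232.60 + 20.2% × 7193.00 = 2685.59
Training Fund Levy: 6.9% × 17593.00 = 1213.92
Health Levy: 3.9% × 17593.00 = 686.13
Transit Levy: 1.3% × 17593.00 = 228.71
Total withheld: 2685.59 + 1213.92 + 686.13 + 228.71 = 4814.35
Net pay: 17593.00 − 4814.35 = 12778.65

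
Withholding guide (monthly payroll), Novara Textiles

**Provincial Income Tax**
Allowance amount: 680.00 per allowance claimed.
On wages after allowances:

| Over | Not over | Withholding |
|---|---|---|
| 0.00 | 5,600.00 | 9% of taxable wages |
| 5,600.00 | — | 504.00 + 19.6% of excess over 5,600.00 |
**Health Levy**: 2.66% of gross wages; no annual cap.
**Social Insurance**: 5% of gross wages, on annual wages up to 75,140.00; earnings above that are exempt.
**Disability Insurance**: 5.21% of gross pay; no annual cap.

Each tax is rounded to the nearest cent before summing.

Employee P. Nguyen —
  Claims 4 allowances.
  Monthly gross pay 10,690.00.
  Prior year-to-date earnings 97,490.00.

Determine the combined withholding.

Provincial Income Tax: taxable = 10,690.00 − 4×680.00 = 7,970.00
  504.00 + 19.6% × (7,970.00 − 5,600.00) = 504.00 + 19.6% × 2,370.00 = 968.52
Health Levy: 2.66% × 10,690.00 = 284.35
Social Insurance: YTD 97,490.00 ≥ cap 75,140.00 → 0.00
Disability Insurance: 5.21% × 10,690.00 = 556.95
Total: 968.52 + 284.35 + 0.00 + 556.95 = 1,809.82

1,809.82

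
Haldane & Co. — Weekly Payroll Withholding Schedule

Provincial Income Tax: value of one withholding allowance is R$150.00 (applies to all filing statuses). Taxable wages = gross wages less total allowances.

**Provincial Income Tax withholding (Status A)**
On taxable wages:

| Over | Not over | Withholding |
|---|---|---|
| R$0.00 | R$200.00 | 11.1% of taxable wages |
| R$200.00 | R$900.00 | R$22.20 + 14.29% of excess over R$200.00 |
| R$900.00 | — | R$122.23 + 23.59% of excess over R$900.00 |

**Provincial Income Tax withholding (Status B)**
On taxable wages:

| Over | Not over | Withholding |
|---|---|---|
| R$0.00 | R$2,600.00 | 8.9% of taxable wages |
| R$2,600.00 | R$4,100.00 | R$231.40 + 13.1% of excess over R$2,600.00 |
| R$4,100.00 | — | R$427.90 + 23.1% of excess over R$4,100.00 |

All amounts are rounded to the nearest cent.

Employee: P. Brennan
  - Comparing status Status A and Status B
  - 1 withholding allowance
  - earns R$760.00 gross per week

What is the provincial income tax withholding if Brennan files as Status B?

R$54.29

Provincial Income Tax (Status B): taxable = R$760.00 − 1×R$150.00 = R$610.00
  8.9% × R$610.00 = R$54.29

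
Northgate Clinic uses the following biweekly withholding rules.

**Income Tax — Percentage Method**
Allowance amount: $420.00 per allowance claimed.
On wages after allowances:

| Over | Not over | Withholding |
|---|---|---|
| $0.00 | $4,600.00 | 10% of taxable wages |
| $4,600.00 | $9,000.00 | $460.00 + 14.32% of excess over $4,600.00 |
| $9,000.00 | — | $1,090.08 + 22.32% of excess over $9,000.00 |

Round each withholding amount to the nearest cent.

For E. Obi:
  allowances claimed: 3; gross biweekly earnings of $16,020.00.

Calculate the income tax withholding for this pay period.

$2,375.71

Income Tax: taxable = $16,020.00 − 3×$420.00 = $14,760.00
  $1,090.08 + 22.32% × ($14,760.00 − $9,000.00) = $1,090.08 + 22.32% × $5,760.00 = $2,375.71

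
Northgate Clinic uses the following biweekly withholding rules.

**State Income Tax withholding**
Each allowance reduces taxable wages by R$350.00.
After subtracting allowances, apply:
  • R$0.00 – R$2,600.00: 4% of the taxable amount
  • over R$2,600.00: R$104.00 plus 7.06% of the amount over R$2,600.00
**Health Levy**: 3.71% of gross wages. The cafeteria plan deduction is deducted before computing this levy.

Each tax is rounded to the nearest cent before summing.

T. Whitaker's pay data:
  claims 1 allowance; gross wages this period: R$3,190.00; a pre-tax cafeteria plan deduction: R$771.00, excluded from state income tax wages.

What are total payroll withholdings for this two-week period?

State Income Tax: taxable = R$3,190.00 − R$771.00 − 1×R$350.00 = R$2,069.00
  4% × R$2,069.00 = R$82.76
Health Levy: 3.71% × R$2,419.00 = R$89.74
Total: R$82.76 + R$89.74 = R$172.50

R$172.50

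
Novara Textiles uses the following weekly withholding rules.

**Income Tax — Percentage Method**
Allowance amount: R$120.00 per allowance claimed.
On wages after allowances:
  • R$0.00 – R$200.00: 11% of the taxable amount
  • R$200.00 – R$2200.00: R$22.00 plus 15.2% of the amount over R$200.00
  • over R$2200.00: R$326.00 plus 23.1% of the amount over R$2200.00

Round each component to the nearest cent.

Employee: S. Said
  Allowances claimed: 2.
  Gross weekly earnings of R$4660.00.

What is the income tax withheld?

Income Tax: taxable = R$4660.00 − 2×R$120.00 = R$4420.00
  R$326.00 + 23.1% × (R$4420.00 − R$2200.00) = R$326.00 + 23.1% × R$2220.00 = R$838.82

R$838.82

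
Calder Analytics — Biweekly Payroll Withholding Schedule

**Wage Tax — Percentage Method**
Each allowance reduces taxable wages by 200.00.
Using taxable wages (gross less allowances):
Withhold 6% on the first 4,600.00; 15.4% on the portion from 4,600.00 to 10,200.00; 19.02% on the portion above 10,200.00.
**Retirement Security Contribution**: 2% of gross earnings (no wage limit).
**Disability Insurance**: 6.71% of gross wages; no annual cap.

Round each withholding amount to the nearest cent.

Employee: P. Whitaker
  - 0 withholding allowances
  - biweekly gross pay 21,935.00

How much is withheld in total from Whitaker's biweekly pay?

5,280.94

Wage Tax: taxable = 21,935.00
  1,138.40 + 19.02% × (21,935.00 − 10,200.00) = 1,138.40 + 19.02% × 11,735.00 = 3,370.40
Retirement Security Contribution: 2% × 21,935.00 = 438.70
Disability Insurance: 6.71% × 21,935.00 = 1,471.84
Total: 3,370.40 + 438.70 + 1,471.84 = 5,280.94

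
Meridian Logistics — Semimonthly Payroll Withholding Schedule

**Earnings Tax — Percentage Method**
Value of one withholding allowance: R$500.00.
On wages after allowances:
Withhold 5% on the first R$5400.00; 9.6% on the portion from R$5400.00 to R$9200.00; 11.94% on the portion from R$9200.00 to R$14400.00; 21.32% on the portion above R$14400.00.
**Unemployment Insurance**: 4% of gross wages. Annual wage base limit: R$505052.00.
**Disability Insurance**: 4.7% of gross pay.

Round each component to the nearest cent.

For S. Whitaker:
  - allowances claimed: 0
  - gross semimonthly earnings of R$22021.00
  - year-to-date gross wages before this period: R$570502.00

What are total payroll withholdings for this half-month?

Earnings Tax: taxable = R$22021.00
  R$1255.68 + 21.32% × (R$22021.00 − R$14400.00) = R$1255.68 + 21.32% × R$7621.00 = R$2880.48
Unemployment Insurance: YTD R$570502.00 ≥ cap R$505052.00 → R$0.00
Disability Insurance: 4.7% × R$22021.00 = R$1034.99
Total: R$2880.48 + R$0.00 + R$1034.99 = R$3915.47

R$3915.47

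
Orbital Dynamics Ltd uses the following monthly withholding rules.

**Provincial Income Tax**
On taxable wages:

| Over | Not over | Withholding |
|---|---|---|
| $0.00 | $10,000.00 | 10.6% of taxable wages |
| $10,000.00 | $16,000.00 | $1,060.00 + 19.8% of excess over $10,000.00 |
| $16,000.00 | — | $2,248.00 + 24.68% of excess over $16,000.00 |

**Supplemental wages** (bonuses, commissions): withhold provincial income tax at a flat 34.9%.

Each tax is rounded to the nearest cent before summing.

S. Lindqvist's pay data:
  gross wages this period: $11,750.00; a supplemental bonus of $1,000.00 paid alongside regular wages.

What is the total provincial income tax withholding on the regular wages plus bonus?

Provincial Income Tax: taxable = $11,750.00
  $1,060.00 + 19.8% × ($11,750.00 − $10,000.00) = $1,060.00 + 19.8% × $1,750.00 = $1,406.50
Supplemental (34.9% flat on bonus): 34.9% × $1,000.00 = $349.00
Total provincial income tax: $1,406.50 + $349.00 = $1,755.50

$1,755.50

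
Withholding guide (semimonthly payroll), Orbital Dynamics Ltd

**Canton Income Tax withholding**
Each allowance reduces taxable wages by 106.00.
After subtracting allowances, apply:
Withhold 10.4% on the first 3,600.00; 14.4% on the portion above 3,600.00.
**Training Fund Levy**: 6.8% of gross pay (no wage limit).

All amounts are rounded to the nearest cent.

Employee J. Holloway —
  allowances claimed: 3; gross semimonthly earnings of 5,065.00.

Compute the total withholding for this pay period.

Canton Income Tax: taxable = 5,065.00 − 3×106.00 = 4,747.00
  374.40 + 14.4% × (4,747.00 − 3,600.00) = 374.40 + 14.4% × 1,147.00 = 539.57
Training Fund Levy: 6.8% × 5,065.00 = 344.42
Total: 539.57 + 344.42 = 883.99

883.99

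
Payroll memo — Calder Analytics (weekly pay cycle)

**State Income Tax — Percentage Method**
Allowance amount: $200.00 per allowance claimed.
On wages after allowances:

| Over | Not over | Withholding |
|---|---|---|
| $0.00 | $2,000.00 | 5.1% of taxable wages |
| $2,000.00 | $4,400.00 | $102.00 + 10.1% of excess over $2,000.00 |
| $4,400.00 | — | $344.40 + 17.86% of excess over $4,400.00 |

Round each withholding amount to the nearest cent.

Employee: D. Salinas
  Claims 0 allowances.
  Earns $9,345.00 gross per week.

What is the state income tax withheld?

$1,227.58

State Income Tax: taxable = $9,345.00
  $344.40 + 17.86% × ($9,345.00 − $4,400.00) = $344.40 + 17.86% × $4,945.00 = $1,227.58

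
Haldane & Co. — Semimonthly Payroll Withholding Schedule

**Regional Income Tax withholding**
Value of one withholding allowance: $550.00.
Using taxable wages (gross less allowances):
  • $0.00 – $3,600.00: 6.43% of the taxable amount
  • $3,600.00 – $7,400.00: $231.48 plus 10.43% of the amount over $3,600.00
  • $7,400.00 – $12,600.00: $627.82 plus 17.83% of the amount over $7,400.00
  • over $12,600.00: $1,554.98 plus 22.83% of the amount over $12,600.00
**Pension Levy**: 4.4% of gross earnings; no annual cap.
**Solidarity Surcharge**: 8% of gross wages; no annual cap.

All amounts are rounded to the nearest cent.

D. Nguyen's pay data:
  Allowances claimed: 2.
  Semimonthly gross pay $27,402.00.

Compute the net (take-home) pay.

$19,321.00

Regional Income Tax: taxable = $27,402.00 − 2×$550.00 = $26,302.00
  $1,554.98 + 22.83% × ($26,302.00 − $12,600.00) = $1,554.98 + 22.83% × $13,702.00 = $4,683.15
Pension Levy: 4.4% × $27,402.00 = $1,205.69
Solidarity Surcharge: 8% × $27,402.00 = $2,192.16
Total withheld: $4,683.15 + $1,205.69 + $2,192.16 = $8,081.00
Net pay: $27,402.00 − $8,081.00 = $19,321.00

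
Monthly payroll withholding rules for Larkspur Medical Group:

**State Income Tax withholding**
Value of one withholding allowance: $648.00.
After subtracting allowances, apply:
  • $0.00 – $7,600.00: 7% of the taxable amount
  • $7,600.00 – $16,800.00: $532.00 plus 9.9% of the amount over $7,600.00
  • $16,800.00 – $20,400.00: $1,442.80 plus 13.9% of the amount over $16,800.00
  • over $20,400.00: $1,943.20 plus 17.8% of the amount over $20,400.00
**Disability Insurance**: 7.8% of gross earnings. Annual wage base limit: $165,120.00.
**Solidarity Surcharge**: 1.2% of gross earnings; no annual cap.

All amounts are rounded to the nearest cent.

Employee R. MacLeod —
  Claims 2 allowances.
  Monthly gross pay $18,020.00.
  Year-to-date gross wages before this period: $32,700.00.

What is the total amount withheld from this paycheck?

$3,057.08

State Income Tax: taxable = $18,020.00 − 2×$648.00 = $16,724.00
  $532.00 + 9.9% × ($16,724.00 − $7,600.00) = $532.00 + 9.9% × $9,124.00 = $1,435.28
Disability Insurance: 7.8% × $18,020.00 = $1,405.56
Solidarity Surcharge: 1.2% × $18,020.00 = $216.24
Total: $1,435.28 + $1,405.56 + $216.24 = $3,057.08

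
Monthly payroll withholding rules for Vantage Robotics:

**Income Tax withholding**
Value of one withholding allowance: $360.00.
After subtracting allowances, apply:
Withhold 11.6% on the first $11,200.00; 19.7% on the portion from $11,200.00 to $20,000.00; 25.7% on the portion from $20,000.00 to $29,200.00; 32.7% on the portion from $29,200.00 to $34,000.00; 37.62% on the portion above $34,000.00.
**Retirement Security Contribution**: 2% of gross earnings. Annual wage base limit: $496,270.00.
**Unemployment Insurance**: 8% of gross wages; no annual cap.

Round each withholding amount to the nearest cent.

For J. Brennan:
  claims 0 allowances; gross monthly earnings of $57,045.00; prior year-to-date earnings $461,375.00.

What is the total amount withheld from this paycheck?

Income Tax: taxable = $57,045.00
  $6,966.80 + 37.62% × ($57,045.00 − $34,000.00) = $6,966.80 + 37.62% × $23,045.00 = $15,636.33
Retirement Security Contribution: cap $496,270.00 − YTD $461,375.00 = $34,895.00 subject; 2% × $34,895.00 = $697.90
Unemployment Insurance: 8% × $57,045.00 = $4,563.60
Total: $15,636.33 + $697.90 + $4,563.60 = $20,897.83

$20,897.83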